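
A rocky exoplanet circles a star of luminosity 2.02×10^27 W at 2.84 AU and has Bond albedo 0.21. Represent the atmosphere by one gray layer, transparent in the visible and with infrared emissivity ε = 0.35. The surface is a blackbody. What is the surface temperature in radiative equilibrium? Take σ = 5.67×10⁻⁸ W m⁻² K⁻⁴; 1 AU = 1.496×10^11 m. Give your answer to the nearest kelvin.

d = 2.84 × 1.496×10^11 m = 4.249×10^11 m.
Spreading L over a sphere of radius d: S = 2.02×10^27/(4π·4.25×10^11²) = 890.5 W m⁻².
Effective emission temperature (TOA balance): σT_e⁴ = S(1−α)/4 = 175.9 W m⁻² → T_e = 236.0 K.
The surface balance (absorbed SW + ε·downward IR = σT_s⁴) with T_a⁴ = T_s⁴/2 reduces to T_s = T_e·[2/(2−ε)]^¼ = 247.6 K.

248 K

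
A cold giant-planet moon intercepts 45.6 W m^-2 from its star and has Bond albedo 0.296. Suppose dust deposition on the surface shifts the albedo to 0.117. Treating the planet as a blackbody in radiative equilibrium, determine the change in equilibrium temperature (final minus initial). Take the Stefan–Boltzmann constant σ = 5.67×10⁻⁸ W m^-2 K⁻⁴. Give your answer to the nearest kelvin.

6 kelvin

Initial: T₁ = [S(1−0.296)/(4σ)]^(1/4) = 109.1 K.
Final:   T₂ = [S(1−0.117)/(4σ)]^(1/4) = 115.4 K.
ΔT = T₂ − T₁ = 6.356 K.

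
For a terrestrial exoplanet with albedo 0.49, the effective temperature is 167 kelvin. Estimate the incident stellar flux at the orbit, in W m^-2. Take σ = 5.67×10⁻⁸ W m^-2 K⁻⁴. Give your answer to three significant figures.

From S(1−α)/4 = σT⁴: S = 4σT⁴/(1−α).
The emitted flux is σT⁴ = 44.10 W m^-2.
So S = 4×44.10/(1−0.49) = 345.9 W m^-2.

346 W m^-2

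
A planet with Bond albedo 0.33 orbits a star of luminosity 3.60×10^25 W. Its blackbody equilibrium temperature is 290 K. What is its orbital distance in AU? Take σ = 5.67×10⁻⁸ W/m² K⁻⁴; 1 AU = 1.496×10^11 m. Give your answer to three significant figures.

The flux needed for this T is 4σT⁴/(1−0.33) = 2394 W/m².
S = L/(4πd²) → d = √(L/4πS) = √(3.60×10^25/(4π·2394)) = 3.459×10^10 m = 0.2312 AU.

0.231 AU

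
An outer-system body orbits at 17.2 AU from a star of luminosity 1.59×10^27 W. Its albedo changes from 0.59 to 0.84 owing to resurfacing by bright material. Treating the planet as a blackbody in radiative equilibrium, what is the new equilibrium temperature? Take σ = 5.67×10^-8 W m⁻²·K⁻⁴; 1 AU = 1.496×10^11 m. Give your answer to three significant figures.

d = 17.2 × 1.496×10^11 m = 2.573×10^12 m.
Flux at the orbit: S = L/(4πd²) = 1.59×10^27/(4π·(2.57×10^12)²) = 19.11 W m⁻².
With the new albedo, S(1−α₂)/4 = 0.7644 W m⁻², so T₂ = 60.59 K.

60.6 kelvin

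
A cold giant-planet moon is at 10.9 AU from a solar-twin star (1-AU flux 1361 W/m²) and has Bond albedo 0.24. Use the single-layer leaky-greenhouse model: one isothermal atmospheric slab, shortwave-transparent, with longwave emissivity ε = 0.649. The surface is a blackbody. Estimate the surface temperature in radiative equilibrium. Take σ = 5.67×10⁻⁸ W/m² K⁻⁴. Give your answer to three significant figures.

86.8 kelvin

Flux at the orbit: S = 1361/(10.9)² = 11.46 W/m².
At the top of the atmosphere, σT_e⁴ = S(1−α)/4 = 2.177 W/m², giving T_e = 78.71 K.
Surface balance with a leaky layer gives σT_s⁴ = σT_e⁴·2/(2−ε), so T_s = T_e·[2/(2−0.649)]^(1/4) = 86.82 K.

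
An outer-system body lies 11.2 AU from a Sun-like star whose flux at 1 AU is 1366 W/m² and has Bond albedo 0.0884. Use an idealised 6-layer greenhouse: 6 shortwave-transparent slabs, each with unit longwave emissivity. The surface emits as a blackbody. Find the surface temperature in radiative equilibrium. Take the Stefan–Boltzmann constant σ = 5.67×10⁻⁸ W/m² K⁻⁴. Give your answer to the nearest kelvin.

Flux at the orbit: S = 1366/(11.2)² = 10.89 W/m².
The effective emission temperature is T_e = [S(1−α)/(4σ)]^¼ = 81.34 K.
With N = 6 opaque layers, T_s = (N+1)^(1/4)·T_e = 7^(1/4)·81.34 = 132.3 K.

132 K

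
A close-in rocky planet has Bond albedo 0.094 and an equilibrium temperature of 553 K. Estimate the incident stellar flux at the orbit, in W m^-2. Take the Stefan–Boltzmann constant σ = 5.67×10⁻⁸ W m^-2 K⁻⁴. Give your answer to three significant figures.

23400 W m^-2

Invert the energy balance for S: S = 4σT⁴/(1−α).
σT⁴ = 5.67×10⁻⁸·(553)⁴ = 5303 W m^-2.
S = 4·5303/0.906 = 23410 W m^-2.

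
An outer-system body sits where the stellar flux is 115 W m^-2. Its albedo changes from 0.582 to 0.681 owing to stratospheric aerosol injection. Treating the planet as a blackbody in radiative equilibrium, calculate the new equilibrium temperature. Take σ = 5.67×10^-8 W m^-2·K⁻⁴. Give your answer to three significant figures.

113 kelvin

T₂ = [S(1−α₂)/(4σ)]^(1/4) = [115.0·0.319/(4σ)]^(1/4) = 112.8 K.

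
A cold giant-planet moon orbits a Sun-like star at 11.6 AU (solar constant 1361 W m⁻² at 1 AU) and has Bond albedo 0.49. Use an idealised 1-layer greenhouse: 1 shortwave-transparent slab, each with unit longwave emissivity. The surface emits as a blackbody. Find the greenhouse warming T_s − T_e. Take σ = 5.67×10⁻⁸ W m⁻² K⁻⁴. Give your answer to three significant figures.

Irradiance scales as 1/d², so S = 1361 W m⁻² × (1/11.6)² = 10.11 W m⁻².
OLR = S(1−α)/4 = 1.290 W m⁻²; the top layer radiates at T_e = 69.06 K.
Surface: T_s = (2)^¼·T_e = 82.12 K.
So the greenhouse effect raises the surface by 82.12 − 69.06 = 13.07 K.

13.1 kelvin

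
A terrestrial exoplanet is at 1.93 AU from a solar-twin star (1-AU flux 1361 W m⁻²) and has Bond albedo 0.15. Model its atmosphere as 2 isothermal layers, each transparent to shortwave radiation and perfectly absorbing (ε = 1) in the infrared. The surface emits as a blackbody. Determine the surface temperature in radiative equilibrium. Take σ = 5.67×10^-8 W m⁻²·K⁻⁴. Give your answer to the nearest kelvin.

253 K

Flux at the orbit: S = 1361/(1.93)² = 365.4 W m⁻².
OLR = S(1−α)/4 = 77.64 W m⁻²; the top layer radiates at T_e = 192.4 K.
For an N-layer opaque stack, T_s⁴ = (N+1)T_e⁴, hence T_s = (3)^(1/4)×192.4 K = 253.2 K.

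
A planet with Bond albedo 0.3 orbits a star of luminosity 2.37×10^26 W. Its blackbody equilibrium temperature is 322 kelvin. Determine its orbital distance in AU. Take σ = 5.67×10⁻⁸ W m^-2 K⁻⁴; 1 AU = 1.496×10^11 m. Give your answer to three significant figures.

0.492 AU

Energy balance gives S = 4σT⁴/(1−α) = 3483 W m^-2.
S = L/(4πd²) → d = √(L/4πS) = √(2.37×10^26/(4π·3483)) = 7.358×10^10 m = 0.4919 AU.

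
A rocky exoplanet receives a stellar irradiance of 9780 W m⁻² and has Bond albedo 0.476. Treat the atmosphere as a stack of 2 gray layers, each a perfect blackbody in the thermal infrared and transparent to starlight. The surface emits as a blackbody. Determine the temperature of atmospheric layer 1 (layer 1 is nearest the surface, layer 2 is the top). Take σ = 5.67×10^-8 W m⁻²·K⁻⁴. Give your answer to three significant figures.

OLR = S(1−α)/4 = 1281 W m⁻²; the top layer radiates at T_e = 387.7 K.
The net upward flux σT_e⁴ is constant between every pair of levels, so T_k⁴ = (N+1−k)T_e⁴.
T_1 = (2)^(1/4)·387.7 = 461.1 K.

461 K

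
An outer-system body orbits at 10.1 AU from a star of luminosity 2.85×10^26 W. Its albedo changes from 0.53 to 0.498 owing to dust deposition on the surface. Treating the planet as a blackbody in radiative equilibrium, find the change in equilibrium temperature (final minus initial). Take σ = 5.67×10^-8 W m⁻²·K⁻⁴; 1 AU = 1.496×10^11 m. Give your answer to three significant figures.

1.12 K

Orbital distance: d = 10.1 AU = 1.511×10^12 m.
S = L/(4πd²) = 9.934 W m⁻².
With α = 0.53, T₁ = 67.36 K.
With α = 0.498, T₂ = 68.48 K.
Change: 68.48 − 67.36 = 1.118 K.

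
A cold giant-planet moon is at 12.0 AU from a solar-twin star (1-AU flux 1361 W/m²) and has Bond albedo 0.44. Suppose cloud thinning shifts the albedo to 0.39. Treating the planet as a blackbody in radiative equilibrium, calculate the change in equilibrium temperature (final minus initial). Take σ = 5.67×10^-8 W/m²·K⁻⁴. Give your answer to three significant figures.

By the inverse-square law, S = 1361/12.0² = 9.451 W/m².
With α = 0.44, T₁ = 69.50 K.
After:  T₂ = [9.451·0.61/(4σ)]^(1/4) = 71.01 K.
Change: 71.01 − 69.50 = 1.502 K.

1.50 K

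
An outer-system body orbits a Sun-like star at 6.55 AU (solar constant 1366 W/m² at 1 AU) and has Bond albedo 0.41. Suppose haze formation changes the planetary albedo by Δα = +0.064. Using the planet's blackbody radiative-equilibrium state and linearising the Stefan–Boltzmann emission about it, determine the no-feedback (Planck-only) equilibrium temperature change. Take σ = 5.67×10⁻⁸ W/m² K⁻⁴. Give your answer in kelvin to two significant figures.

By the inverse-square law, S = 1366/6.55² = 31.84 W/m².
The baseline emission temperature is T_e = 95.40 K.
The change in absorbed flux is Δ[S(1−α)/4] = −SΔα/4 = -0.5094 W/m².
The Planck feedback parameter is 4σT_e³ = 0.1969 W/m²/K.
Hence the no-feedback warming is ΔF/(4σT_e³) = -2.59 K.

-2.6 K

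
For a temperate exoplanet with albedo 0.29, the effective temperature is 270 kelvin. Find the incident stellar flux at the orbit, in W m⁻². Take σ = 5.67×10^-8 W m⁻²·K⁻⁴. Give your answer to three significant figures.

1700 W m⁻²

From S(1−α)/4 = σT⁴: S = 4σT⁴/(1−α).
The emitted flux is σT⁴ = 301.3 W m⁻².
So S = 4×301.3/(1−0.29) = 1698 W m⁻².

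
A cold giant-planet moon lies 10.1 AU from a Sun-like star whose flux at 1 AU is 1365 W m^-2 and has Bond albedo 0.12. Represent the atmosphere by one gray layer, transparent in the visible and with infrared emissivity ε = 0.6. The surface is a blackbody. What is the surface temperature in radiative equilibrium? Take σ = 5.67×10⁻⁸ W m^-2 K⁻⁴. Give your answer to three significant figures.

Irradiance scales as 1/d², so S = 1365 W m^-2 × (1/10.1)² = 13.38 W m^-2.
The planet radiates to space at T_e = [S(1−α)/(4σ)]^(1/4) = 84.89 K.
Surface balance with a leaky layer gives σT_s⁴ = σT_e⁴·2/(2−ε), so T_s = T_e·[2/(2−0.6)]^(1/4) = 92.80 K.

92.8 K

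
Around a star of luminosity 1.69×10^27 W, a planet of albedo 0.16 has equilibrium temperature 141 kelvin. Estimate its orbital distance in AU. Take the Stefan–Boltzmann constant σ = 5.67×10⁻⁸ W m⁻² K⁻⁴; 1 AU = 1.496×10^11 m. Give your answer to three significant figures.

Energy balance gives S = 4σT⁴/(1−α) = 106.7 W m⁻².
From L = 4πd²S, d = √(1.69×10^27/(4π·106.7)) = 1.123×10^12 m = 7.504 AU.

7.50 AU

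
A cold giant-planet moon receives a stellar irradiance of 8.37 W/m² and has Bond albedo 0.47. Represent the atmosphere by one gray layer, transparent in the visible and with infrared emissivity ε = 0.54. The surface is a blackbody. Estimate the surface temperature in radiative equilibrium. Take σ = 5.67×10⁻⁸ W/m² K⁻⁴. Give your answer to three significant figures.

71.9 K

At the top of the atmosphere, σT_e⁴ = S(1−α)/4 = 1.109 W/m², giving T_e = 66.50 K.
Surface balance with a leaky layer gives σT_s⁴ = σT_e⁴·2/(2−ε), so T_s = T_e·[2/(2−0.54)]^(1/4) = 71.95 K.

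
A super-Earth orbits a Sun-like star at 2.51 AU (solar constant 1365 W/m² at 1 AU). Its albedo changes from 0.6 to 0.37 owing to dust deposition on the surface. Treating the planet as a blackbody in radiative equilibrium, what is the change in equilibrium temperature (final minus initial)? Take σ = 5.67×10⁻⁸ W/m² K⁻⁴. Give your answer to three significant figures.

16.8 K

By the inverse-square law, S = 1365/2.51² = 216.7 W/m².
Before: T₁ = [216.7·0.4/(4σ)]^(1/4) = 139.8 K.
With α = 0.37, T₂ = 156.6 K.
Change: 156.6 − 139.8 = 16.81 K.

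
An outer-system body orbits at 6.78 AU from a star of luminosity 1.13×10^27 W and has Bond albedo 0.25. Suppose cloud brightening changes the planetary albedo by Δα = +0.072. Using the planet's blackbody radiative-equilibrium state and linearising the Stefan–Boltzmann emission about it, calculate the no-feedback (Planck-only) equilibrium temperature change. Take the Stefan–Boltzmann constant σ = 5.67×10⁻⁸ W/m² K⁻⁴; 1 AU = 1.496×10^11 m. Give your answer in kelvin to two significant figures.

Orbital distance: d = 6.78 AU = 1.014×10^12 m.
Flux at the orbit: S = L/(4πd²) = 1.13×10^27/(4π·(1.01×10^12)²) = 87.41 W/m².
Unperturbed T_e = [87.41·(1−0.25)/(4σ)]^¼ = 130.4 K.
The change in absorbed flux is Δ[S(1−α)/4] = −SΔα/4 = -1.573 W/m².
The Planck feedback parameter is 4σT_e³ = 0.5028 W/m²/K.
ΔT₀ = ΔF/λ_P = -1.573/0.5028 = -3.13 K.

-3.1 K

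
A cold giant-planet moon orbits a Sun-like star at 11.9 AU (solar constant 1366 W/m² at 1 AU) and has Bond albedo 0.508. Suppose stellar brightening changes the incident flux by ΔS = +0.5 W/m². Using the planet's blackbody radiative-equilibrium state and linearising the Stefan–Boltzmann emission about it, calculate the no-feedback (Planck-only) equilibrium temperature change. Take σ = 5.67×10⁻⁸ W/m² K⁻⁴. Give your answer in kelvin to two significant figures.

0.88 kelvin

Flux at the orbit: S = 1366/(11.9)² = 9.646 W/m².
Unperturbed T_e = [9.646·(1−0.508)/(4σ)]^¼ = 67.63 K.
ΔF = Δ[S(1−α)]/4 = (1−0.508)·+0.5/4 = 0.06150 W/m².
Planck response: λ_P = 4σT_e³ = 4·5.67×10⁻⁸·(67.63)³ = 0.07017 W/m²/K.
Hence the no-feedback warming is ΔF/(4σT_e³) = 0.876 K.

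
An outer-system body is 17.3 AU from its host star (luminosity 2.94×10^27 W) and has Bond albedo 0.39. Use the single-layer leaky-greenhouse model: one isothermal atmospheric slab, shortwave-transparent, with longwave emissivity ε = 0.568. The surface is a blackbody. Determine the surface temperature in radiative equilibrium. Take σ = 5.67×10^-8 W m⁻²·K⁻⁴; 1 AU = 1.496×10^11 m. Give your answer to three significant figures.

107 kelvin

d = 17.3 × 1.496×10^11 m = 2.588×10^12 m.
S = L/(4πd²) = 34.93 W m⁻².
Effective emission temperature (TOA balance): σT_e⁴ = S(1−α)/4 = 5.327 W m⁻² → T_e = 98.45 K.
Surface balance with a leaky layer gives σT_s⁴ = σT_e⁴·2/(2−ε), so T_s = T_e·[2/(2−0.568)]^(1/4) = 107.0 K.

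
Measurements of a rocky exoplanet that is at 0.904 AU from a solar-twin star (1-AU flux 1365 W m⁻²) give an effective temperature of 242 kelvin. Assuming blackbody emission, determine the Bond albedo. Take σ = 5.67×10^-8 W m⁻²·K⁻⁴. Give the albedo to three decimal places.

0.534

Flux at the orbit: S = 1365/(0.904)² = 1670 W m⁻².
Energy balance: S(1−α)/4 = σT⁴, so 1−α = 4σT⁴/S.
4σT⁴ = 4·5.67×10⁻⁸·(242)⁴ = 777.9 W m⁻².
Hence α = 1 − 777.9/1670 = 0.5343.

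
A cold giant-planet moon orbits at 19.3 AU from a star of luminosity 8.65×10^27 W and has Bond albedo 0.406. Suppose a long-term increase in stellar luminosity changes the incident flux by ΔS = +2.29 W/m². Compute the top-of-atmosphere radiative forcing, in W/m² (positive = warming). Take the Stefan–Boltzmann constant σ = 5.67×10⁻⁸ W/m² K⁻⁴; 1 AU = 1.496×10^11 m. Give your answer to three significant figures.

0.340 W/m²

Orbital distance: d = 19.3 AU = 2.887×10^12 m.
Spreading L over a sphere of radius d: S = 8.65×10^27/(4π·2.89×10^12²) = 82.57 W/m².
TOA radiative forcing: ΔF = (1−α)ΔS/4 = 0.594·(+2.29)/4 = 0.3401 W/m².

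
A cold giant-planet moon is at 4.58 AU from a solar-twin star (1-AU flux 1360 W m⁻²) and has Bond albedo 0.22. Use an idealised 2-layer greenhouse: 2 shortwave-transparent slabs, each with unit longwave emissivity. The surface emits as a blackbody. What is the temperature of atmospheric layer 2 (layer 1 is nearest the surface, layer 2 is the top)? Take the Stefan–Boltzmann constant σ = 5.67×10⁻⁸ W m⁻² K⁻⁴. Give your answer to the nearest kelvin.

Irradiance scales as 1/d², so S = 1360 W m⁻² × (1/4.58)² = 64.83 W m⁻².
The effective emission temperature is T_e = [S(1−α)/(4σ)]^¼ = 122.2 K.
In the N-layer model, layer k (counted from the surface) has T_k = (N+1−k)^(1/4)·T_e.
With k = 2: T_2 = (2+1−2)^¼·122.2 K = 122.2 K.

122 kelvin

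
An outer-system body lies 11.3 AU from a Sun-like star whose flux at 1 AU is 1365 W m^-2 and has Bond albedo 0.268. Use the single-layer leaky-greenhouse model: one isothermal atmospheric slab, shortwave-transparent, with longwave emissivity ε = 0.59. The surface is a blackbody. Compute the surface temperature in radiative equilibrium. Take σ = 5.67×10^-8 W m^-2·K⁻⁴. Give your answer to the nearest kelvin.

Flux at the orbit: S = 1365/(11.3)² = 10.69 W m^-2.
The planet radiates to space at T_e = [S(1−α)/(4σ)]^(1/4) = 76.64 K.
For a single slab of emissivity ε, T_s⁴ = 2T_e⁴/(2−ε); thus T_s = 76.64·(1.418)^(1/4) = 83.64 K.

84 K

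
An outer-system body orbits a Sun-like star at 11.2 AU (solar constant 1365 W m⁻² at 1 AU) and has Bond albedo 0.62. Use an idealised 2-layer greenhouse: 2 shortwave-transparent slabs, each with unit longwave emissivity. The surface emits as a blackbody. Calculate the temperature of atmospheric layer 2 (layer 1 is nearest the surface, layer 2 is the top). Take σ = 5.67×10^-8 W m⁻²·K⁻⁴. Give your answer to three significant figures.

65.3 K

Flux at the orbit: S = 1365/(11.2)² = 10.88 W m⁻².
Top-of-atmosphere balance: σT_e⁴ = S(1−α)/4 = 1.034 W m⁻² → T_e = 65.34 K.
In the N-layer model, layer k (counted from the surface) has T_k = (N+1−k)^(1/4)·T_e.
T_2 = (1)^(1/4)·65.34 = 65.34 K.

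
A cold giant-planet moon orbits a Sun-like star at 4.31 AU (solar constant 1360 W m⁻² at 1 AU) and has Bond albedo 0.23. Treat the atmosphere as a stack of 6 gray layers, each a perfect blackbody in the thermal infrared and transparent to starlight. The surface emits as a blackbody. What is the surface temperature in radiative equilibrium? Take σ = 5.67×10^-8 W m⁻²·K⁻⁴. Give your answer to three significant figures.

204 K

By the inverse-square law, S = 1360/4.31² = 73.21 W m⁻².
OLR = S(1−α)/4 = 14.09 W m⁻²; the top layer radiates at T_e = 125.6 K.
For an N-layer opaque stack, T_s⁴ = (N+1)T_e⁴, hence T_s = (7)^(1/4)×125.6 K = 204.2 K.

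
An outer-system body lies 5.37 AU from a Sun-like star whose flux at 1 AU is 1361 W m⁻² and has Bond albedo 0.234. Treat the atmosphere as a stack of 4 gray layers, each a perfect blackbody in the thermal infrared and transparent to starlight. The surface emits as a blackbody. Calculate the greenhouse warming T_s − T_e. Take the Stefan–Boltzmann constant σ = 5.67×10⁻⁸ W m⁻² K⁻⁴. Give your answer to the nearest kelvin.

Flux at the orbit: S = 1361/(5.37)² = 47.20 W m⁻².
Top-of-atmosphere balance: σT_e⁴ = S(1−α)/4 = 9.038 W m⁻² → T_e = 112.4 K.
T_s = (N+1)^(1/4)·T_e = 168.0 K.
Warming: T_s − T_e = 55.66 K.

56 kelvin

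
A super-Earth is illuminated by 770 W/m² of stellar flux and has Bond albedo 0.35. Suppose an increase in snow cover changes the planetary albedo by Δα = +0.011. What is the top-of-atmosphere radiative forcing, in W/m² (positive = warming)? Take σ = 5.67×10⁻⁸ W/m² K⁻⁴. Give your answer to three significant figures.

-2.12 W/m²

The change in absorbed flux is Δ[S(1−α)/4] = −SΔα/4 = -2.117 W/m².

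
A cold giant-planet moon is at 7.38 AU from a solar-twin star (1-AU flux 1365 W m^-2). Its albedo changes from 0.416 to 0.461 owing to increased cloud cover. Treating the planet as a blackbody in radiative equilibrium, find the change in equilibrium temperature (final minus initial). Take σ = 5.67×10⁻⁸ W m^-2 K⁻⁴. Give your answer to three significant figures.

-1.78 K

By the inverse-square law, S = 1365/7.38² = 25.06 W m^-2.
With α = 0.416, T₁ = 89.63 K.
Final:   T₂ = [S(1−0.461)/(4σ)]^(1/4) = 87.85 K.
Change: 87.85 − 89.63 = -1.779 K.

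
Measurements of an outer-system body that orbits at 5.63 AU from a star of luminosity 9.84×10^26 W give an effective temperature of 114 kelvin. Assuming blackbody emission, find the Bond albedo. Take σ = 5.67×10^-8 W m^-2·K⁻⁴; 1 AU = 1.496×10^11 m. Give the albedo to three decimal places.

0.653

d = 5.63 × 1.496×10^11 m = 8.422×10^11 m.
Flux at the orbit: S = L/(4πd²) = 9.84×10^26/(4π·(8.42×10^11)²) = 110.4 W m^-2.
Rearranging the radiative balance, α = 1 − 4σT⁴/S.
σT⁴ = 9.576 W m^-2, so 4σT⁴ = 38.31 W m^-2.
Hence α = 1 − 38.31/110.4 = 0.6530.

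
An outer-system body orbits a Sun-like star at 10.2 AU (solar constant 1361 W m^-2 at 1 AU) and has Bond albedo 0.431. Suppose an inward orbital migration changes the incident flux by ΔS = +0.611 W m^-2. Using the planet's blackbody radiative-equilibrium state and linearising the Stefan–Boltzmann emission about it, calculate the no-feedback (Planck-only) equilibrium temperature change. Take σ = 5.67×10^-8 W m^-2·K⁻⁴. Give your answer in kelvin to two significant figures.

Irradiance scales as 1/d², so S = 1361 W m^-2 × (1/10.2)² = 13.08 W m^-2.
Unperturbed T_e = [13.08·(1−0.431)/(4σ)]^¼ = 75.69 K.
TOA radiative forcing: ΔF = (1−α)ΔS/4 = 0.569·(+0.611)/4 = 0.08691 W m^-2.
Planck response: λ_P = 4σT_e³ = 4·5.67×10⁻⁸·(75.69)³ = 0.09834 W m^-2/K.
Hence the no-feedback warming is ΔF/(4σT_e³) = 0.884 K.

0.88 K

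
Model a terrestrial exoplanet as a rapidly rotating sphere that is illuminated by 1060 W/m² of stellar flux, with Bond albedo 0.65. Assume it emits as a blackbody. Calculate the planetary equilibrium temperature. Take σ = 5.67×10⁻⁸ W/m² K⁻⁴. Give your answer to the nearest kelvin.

Averaging over the sphere, the absorbed flux is S(1−α)/4 = 92.75 W/m².
In equilibrium σT⁴ equals this, so T = 201.1 K.

201 kelvin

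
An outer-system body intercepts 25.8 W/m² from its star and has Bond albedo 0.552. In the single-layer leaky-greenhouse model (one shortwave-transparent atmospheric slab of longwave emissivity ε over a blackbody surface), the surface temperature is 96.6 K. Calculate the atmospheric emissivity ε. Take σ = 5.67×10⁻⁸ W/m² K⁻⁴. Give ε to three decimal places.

Effective temperature: T_e = [S(1−α)/(4σ)]^(1/4) = 84.49 K.
T_s⁴ = T_e⁴·2/(2−ε) → ε = 2 − 2(T_e/T_s)⁴ = 2 − 2·(84.49/96.6)⁴ = 0.8295.

0.829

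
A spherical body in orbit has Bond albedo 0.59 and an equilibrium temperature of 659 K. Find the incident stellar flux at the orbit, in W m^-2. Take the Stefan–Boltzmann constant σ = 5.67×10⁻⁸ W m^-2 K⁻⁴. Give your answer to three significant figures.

From S(1−α)/4 = σT⁴: S = 4σT⁴/(1−α).
The emitted flux is σT⁴ = 10690 W m^-2.
S = 4·10690/0.41 = 1.043×10^5 W m^-2.

1.04×10^5 W m^-2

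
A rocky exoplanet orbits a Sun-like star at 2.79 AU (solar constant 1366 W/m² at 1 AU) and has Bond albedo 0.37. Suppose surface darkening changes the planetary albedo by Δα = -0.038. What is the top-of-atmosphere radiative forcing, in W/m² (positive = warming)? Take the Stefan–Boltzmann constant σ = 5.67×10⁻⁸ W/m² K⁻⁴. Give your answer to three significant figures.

By the inverse-square law, S = 1366/2.79² = 175.5 W/m².
ΔF = −(S/4)Δα = −(175.5/4)×(-0.038) = 1.667 W/m².

1.67 W/m²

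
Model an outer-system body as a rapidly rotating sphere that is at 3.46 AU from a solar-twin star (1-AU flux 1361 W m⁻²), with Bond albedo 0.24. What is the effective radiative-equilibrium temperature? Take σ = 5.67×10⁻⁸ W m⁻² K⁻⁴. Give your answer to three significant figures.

140 K

By the inverse-square law, S = 1361/3.46² = 113.7 W m⁻².
The planet absorbs (1−α)S over its disc πR² and re-emits over 4πR², so the mean absorbed flux is (1−0.24)·113.7/4 = 21.60 W m⁻².
In equilibrium σT⁴ equals this, so T = 139.7 K.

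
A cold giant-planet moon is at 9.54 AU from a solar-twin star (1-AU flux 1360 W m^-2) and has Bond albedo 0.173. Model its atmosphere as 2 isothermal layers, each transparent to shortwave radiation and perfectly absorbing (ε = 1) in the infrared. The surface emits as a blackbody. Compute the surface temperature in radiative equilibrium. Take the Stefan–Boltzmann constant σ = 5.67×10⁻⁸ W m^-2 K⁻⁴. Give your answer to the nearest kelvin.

113 kelvin

Irradiance scales as 1/d², so S = 1360 W m^-2 × (1/9.54)² = 14.94 W m^-2.
Top-of-atmosphere balance: σT_e⁴ = S(1−α)/4 = 3.089 W m^-2 → T_e = 85.92 K.
Layer-by-layer balance gives σT_s⁴ = (N+1)σT_e⁴, so T_s = 3^¼·85.92 = 113.1 K.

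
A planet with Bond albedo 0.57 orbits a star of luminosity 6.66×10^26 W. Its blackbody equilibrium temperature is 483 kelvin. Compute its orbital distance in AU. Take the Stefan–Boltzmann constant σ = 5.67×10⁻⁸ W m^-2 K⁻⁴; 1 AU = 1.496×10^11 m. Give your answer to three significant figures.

0.287 AU

Energy balance gives S = 4σT⁴/(1−α) = 28710 W m^-2.
From L = 4πd²S, d = √(6.66×10^26/(4π·28710)) = 4.297×10^10 m = 0.2872 AU.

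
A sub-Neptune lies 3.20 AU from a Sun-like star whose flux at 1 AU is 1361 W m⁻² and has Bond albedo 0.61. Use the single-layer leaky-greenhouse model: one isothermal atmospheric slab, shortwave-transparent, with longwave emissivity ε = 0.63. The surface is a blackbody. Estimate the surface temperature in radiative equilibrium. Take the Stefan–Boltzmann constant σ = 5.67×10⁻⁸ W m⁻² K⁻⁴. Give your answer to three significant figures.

135 K

Irradiance scales as 1/d², so S = 1361 W m⁻² × (1/3.20)² = 132.9 W m⁻².
At the top of the atmosphere, σT_e⁴ = S(1−α)/4 = 12.96 W m⁻², giving T_e = 123.0 K.
For a single slab of emissivity ε, T_s⁴ = 2T_e⁴/(2−ε); thus T_s = 123.0·(1.46)^(1/4) = 135.2 K.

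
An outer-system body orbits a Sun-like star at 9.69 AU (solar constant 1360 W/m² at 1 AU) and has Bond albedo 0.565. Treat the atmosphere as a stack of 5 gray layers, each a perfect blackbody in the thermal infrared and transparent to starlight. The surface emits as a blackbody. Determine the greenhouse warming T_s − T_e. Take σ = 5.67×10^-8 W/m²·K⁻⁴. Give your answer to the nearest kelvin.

41 K

Flux at the orbit: S = 1360/(9.69)² = 14.48 W/m².
Top-of-atmosphere balance: σT_e⁴ = S(1−α)/4 = 1.575 W/m² → T_e = 72.60 K.
T_s = (N+1)^(1/4)·T_e = 113.6 K.
So the greenhouse effect raises the surface by 113.6 − 72.60 = 41.02 K.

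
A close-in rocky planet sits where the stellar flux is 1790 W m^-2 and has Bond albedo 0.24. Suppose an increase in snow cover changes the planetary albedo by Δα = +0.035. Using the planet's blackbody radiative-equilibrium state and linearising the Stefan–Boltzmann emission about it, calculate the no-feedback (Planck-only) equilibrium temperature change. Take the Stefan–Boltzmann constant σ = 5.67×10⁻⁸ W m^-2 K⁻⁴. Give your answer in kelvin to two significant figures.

Reference equilibrium: T_e = [S(1−α)/(4σ)]^(1/4) = 278.3 K.
ΔF = −(S/4)Δα = −(1790/4)×(+0.035) = -15.66 W m^-2.
Linearising σT⁴ gives d(σT⁴)/dT = 4σT_e³ = 4.888 W m^-2 per K.
ΔT₀ = ΔF/λ_P = -15.66/4.888 = -3.20 K.

-3.2 K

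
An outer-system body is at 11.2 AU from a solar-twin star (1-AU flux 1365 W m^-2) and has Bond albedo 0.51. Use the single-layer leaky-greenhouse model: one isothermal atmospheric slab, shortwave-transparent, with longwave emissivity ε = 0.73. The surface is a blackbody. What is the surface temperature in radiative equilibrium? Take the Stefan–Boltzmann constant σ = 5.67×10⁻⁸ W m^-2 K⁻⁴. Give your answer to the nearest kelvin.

Irradiance scales as 1/d², so S = 1365 W m^-2 × (1/11.2)² = 10.88 W m^-2.
Effective emission temperature (TOA balance): σT_e⁴ = S(1−α)/4 = 1.333 W m^-2 → T_e = 69.63 K.
For a single slab of emissivity ε, T_s⁴ = 2T_e⁴/(2−ε); thus T_s = 69.63·(1.575)^(1/4) = 78.00 K.

78 K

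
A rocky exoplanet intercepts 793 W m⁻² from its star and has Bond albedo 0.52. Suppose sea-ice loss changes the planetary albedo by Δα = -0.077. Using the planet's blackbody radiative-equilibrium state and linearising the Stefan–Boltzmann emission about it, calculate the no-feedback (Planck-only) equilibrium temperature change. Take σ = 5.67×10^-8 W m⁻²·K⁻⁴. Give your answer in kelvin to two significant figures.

The baseline emission temperature is T_e = 202.4 K.
TOA radiative forcing: ΔF = −S·Δα/4 = −793.0·(-0.077)/4 = 15.27 W m⁻².
The Planck feedback parameter is 4σT_e³ = 1.881 W m⁻²/K.
Hence the no-feedback warming is ΔF/(4σT_e³) = 8.12 K.

8.1 K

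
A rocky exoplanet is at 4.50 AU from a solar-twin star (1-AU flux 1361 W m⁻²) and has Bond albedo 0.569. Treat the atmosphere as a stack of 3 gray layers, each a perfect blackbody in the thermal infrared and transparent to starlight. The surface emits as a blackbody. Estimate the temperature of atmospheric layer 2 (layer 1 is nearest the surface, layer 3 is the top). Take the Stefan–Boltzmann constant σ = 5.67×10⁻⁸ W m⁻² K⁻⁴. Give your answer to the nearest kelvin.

Irradiance scales as 1/d², so S = 1361 W m⁻² × (1/4.50)² = 67.21 W m⁻².
Top-of-atmosphere balance: σT_e⁴ = S(1−α)/4 = 7.242 W m⁻² → T_e = 106.3 K.
The net upward flux σT_e⁴ is constant between every pair of levels, so T_k⁴ = (N+1−k)T_e⁴.
With k = 2: T_2 = (3+1−2)^¼·106.3 K = 126.4 K.

126 kelvin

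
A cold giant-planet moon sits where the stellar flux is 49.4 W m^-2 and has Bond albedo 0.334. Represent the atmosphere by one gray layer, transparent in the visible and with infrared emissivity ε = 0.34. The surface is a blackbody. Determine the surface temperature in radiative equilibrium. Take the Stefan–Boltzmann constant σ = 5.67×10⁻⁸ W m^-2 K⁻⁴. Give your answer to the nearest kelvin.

115 K

The planet radiates to space at T_e = [S(1−α)/(4σ)]^(1/4) = 109.7 K.
Surface balance with a leaky layer gives σT_s⁴ = σT_e⁴·2/(2−ε), so T_s = T_e·[2/(2−0.34)]^(1/4) = 115.0 K.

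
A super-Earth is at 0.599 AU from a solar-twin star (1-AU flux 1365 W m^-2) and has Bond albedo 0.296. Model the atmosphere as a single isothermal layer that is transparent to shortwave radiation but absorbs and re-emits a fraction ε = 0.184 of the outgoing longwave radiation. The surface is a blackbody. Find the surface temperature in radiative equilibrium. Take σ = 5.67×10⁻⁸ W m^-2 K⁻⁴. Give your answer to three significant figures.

Irradiance scales as 1/d², so S = 1365 W m^-2 × (1/0.599)² = 3804 W m^-2.
Effective emission temperature (TOA balance): σT_e⁴ = S(1−α)/4 = 669.6 W m^-2 → T_e = 329.6 K.
For a single slab of emissivity ε, T_s⁴ = 2T_e⁴/(2−ε); thus T_s = 329.6·(1.101)^(1/4) = 337.7 K.

338 K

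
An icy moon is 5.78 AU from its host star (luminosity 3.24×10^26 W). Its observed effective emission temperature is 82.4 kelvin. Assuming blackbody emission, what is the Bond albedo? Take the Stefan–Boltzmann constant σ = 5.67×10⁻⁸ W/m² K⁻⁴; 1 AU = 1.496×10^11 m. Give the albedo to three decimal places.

Orbital distance: d = 5.78 AU = 8.647×10^11 m.
S = L/(4πd²) = 34.48 W/m².
Energy balance: S(1−α)/4 = σT⁴, so 1−α = 4σT⁴/S.
σT⁴ = 2.614 W/m², so 4σT⁴ = 10.46 W/m².
Hence α = 1 − 10.46/34.48 = 0.6968.

0.697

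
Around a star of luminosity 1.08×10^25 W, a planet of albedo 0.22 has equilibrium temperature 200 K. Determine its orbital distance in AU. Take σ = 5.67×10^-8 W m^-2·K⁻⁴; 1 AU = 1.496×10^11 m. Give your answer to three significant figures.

Required flux: S = 4σT⁴/(1−α) = 465.2 W m^-2.
S = L/(4πd²) → d = √(L/4πS) = √(1.08×10^25/(4π·465.2)) = 4.298×10^10 m = 0.2873 AU.

0.287 AU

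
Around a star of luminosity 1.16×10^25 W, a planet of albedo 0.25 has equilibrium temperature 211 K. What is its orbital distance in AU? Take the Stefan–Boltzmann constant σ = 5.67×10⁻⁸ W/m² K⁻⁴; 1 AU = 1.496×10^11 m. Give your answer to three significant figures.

0.262 AU

The flux needed for this T is 4σT⁴/(1−0.25) = 599.4 W/m².
S = L/(4πd²) → d = √(L/4πS) = √(1.16×10^25/(4π·599.4)) = 3.924×10^10 m = 0.2623 AU.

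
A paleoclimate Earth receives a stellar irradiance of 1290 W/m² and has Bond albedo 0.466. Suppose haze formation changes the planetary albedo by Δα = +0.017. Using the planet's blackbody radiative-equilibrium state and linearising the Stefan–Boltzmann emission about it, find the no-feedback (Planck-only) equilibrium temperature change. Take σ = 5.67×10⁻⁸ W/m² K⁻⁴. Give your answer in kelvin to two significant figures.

Unperturbed T_e = [1290·(1−0.466)/(4σ)]^¼ = 234.8 K.
ΔF = −(S/4)Δα = −(1290/4)×(+0.017) = -5.483 W/m².
The Planck feedback parameter is 4σT_e³ = 2.934 W/m²/K.
ΔT₀ = ΔF/λ_P = -5.483/2.934 = -1.87 K.

-1.9 kelvin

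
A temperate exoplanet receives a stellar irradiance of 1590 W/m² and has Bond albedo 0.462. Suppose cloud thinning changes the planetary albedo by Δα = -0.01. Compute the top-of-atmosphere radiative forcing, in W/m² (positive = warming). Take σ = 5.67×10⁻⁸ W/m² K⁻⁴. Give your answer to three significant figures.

3.98 W/m²

TOA radiative forcing: ΔF = −S·Δα/4 = −1590·(-0.01)/4 = 3.975 W/m².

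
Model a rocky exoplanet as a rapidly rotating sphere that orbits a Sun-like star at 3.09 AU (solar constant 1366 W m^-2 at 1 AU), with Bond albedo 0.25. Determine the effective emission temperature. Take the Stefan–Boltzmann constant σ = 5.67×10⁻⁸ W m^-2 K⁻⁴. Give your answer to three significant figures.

147 K

Irradiance scales as 1/d², so S = 1366 W m^-2 × (1/3.09)² = 143.1 W m^-2.
Averaging over the sphere, the absorbed flux is S(1−α)/4 = 26.82 W m^-2.
In equilibrium σT⁴ equals this, so T = 147.5 K.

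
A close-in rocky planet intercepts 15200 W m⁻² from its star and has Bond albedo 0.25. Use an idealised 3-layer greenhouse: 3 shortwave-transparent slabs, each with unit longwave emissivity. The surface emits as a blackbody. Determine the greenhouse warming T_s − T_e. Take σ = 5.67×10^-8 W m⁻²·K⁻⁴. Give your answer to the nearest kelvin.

Top-of-atmosphere balance: σT_e⁴ = S(1−α)/4 = 2850 W m⁻² → T_e = 473.5 K.
Surface: T_s = (4)^¼·T_e = 669.6 K.
Warming: T_s − T_e = 196.1 K.

196 K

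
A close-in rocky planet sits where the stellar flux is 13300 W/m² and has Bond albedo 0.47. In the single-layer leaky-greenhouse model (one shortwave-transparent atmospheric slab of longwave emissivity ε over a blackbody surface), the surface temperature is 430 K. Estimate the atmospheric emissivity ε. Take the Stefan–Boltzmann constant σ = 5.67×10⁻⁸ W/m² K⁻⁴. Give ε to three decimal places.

Effective temperature: T_e = [S(1−α)/(4σ)]^(1/4) = 419.9 K.
T_s⁴ = T_e⁴·2/(2−ε) → ε = 2 − 2(T_e/T_s)⁴ = 2 − 2·(419.9/430)⁴ = 0.1818.

0.182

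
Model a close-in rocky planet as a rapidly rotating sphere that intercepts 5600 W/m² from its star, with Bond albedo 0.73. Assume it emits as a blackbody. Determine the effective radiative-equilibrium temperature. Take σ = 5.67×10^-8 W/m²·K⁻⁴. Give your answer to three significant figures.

286 kelvin

Averaging over the sphere, the absorbed flux is S(1−α)/4 = 378.0 W/m².
In equilibrium σT⁴ equals this, so T = 285.7 K.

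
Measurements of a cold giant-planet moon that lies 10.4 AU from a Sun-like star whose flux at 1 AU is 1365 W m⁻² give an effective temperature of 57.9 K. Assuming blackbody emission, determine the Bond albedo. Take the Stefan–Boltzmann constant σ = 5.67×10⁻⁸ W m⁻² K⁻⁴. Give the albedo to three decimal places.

Irradiance scales as 1/d², so S = 1365 W m⁻² × (1/10.4)² = 12.62 W m⁻².
Rearranging the radiative balance, α = 1 − 4σT⁴/S.
4σT⁴ = 4·5.67×10⁻⁸·(57.9)⁴ = 2.549 W m⁻².
1−α = 2.549/12.62 = 0.2020, so α = 0.7980.

0.798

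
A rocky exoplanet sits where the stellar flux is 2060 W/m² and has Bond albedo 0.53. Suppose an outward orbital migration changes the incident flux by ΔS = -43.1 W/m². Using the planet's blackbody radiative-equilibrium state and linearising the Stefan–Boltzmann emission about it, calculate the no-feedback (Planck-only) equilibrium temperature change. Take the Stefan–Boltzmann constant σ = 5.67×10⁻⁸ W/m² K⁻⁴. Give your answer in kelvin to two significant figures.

-1.3 K

The baseline emission temperature is T_e = 255.6 K.
ΔF = Δ[S(1−α)]/4 = (1−0.53)·-43.1/4 = -5.064 W/m².
The Planck feedback parameter is 4σT_e³ = 3.788 W/m²/K.
So ΔT₀ = -5.064/3.788 = -1.34 K.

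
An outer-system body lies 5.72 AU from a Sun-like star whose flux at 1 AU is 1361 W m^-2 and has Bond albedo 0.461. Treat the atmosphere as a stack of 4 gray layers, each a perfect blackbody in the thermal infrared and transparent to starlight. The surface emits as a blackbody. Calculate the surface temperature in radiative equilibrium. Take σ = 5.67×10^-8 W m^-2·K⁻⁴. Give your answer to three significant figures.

149 kelvin

By the inverse-square law, S = 1361/5.72² = 41.60 W m^-2.
The effective emission temperature is T_e = [S(1−α)/(4σ)]^¼ = 99.71 K.
With N = 4 opaque layers, T_s = (N+1)^(1/4)·T_e = 5^(1/4)·99.71 = 149.1 K.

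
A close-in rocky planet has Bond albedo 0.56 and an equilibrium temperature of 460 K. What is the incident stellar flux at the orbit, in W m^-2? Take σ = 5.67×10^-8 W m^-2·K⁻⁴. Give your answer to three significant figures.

23100 W m^-2

From S(1−α)/4 = σT⁴: S = 4σT⁴/(1−α).
σT⁴ = 5.67×10⁻⁸·(460)⁴ = 2539 W m^-2.
S = 4·2539/0.44 = 23080 W m^-2.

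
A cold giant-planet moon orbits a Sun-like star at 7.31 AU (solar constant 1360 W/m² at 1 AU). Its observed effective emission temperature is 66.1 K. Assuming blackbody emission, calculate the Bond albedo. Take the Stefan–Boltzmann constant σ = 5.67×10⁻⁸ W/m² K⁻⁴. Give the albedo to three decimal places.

Irradiance scales as 1/d², so S = 1360 W/m² × (1/7.31)² = 25.45 W/m².
Energy balance: S(1−α)/4 = σT⁴, so 1−α = 4σT⁴/S.
4σT⁴ = 4·5.67×10⁻⁸·(66.1)⁴ = 4.330 W/m².
1−α = 4.330/25.45 = 0.1701, so α = 0.8299.

0.830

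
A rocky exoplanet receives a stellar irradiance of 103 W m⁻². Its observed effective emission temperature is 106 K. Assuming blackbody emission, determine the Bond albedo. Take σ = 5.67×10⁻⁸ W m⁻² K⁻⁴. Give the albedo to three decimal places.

0.722

Energy balance: S(1−α)/4 = σT⁴, so 1−α = 4σT⁴/S.
σT⁴ = 7.158 W m⁻², so 4σT⁴ = 28.63 W m⁻².
Hence α = 1 − 28.63/103.0 = 0.7220.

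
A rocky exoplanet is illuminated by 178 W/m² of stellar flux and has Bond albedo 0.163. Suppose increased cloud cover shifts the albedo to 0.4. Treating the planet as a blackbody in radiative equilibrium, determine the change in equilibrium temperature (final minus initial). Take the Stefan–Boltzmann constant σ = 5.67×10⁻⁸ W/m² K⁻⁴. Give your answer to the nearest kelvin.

-13 kelvin

With α = 0.163, T₁ = 160.1 K.
With α = 0.4, T₂ = 147.3 K.
Change: 147.3 − 160.1 = -12.78 K.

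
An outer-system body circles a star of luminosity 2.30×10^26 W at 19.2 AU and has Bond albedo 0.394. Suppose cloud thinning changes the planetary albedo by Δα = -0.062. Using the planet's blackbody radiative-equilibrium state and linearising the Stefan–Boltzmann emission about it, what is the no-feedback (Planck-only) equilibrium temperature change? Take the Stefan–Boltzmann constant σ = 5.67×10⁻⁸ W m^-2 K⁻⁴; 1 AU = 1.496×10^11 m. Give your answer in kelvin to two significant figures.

1.3 kelvin

d = 19.2 × 1.496×10^11 m = 2.872×10^12 m.
Flux at the orbit: S = L/(4πd²) = 2.30×10^26/(4π·(2.87×10^12)²) = 2.218 W m^-2.
Reference equilibrium: T_e = [S(1−α)/(4σ)]^(1/4) = 49.34 K.
ΔF = −(S/4)Δα = −(2.218/4)×(-0.062) = 0.03439 W m^-2.
Planck response: λ_P = 4σT_e³ = 4·5.67×10⁻⁸·(49.34)³ = 0.02725 W m^-2/K.
So ΔT₀ = 0.03439/0.02725 = 1.26 K.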